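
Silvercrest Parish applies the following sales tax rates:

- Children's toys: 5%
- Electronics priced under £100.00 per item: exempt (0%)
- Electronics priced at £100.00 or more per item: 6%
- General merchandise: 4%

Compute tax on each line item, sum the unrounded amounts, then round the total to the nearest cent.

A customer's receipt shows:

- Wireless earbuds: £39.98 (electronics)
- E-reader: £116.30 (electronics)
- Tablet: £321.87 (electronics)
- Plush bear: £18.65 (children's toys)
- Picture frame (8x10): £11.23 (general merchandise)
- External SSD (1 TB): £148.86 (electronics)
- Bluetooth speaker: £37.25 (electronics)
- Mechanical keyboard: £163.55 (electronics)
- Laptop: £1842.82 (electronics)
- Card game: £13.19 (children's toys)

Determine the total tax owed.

£157.65

Wireless earbuds £39.98: electronics, under £100.00 → 0% → £0.00
E-reader £116.30: electronics, £100.00 or more → 6% → £6.978
Tablet £321.87: electronics, £100.00 or more → 6% → £19.3122
Plush bear £18.65: children's toys → 5% → £0.9325
Picture frame (8x10) £11.23: general merchandise → 4% → £0.4492
External SSD (1 TB) £148.86: electronics, £100.00 or more → 6% → £8.9316
Bluetooth speaker £37.25: electronics, under £100.00 → 0% → £0.00
Mechanical keyboard £163.55: electronics, £100.00 or more → 6% → £9.813
Laptop £1842.82: electronics, £100.00 or more → 6% → £110.5692
Card game £13.19: children's toys → 5% → £0.6595
Unrounded tax sum = £157.6452 → £157.65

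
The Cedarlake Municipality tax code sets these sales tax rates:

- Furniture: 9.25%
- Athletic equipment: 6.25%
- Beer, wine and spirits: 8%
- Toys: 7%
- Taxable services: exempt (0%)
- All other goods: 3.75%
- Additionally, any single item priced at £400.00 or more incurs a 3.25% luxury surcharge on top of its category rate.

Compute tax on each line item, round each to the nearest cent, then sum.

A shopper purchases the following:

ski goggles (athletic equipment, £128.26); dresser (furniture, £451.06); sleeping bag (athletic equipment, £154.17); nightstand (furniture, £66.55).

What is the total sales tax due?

£80.20

Ski goggles £128.26: athletic equipment → 6.25% → £8.02
Dresser £451.06: furniture → 9.25% + 3.25% surcharge = 12.5% → £56.38
Sleeping bag £154.17: athletic equipment → 6.25% → £9.64
Nightstand £66.55: furniture → 9.25% → £6.16
Total tax = £8.02 + £56.38 + £9.64 + £6.16 = £80.20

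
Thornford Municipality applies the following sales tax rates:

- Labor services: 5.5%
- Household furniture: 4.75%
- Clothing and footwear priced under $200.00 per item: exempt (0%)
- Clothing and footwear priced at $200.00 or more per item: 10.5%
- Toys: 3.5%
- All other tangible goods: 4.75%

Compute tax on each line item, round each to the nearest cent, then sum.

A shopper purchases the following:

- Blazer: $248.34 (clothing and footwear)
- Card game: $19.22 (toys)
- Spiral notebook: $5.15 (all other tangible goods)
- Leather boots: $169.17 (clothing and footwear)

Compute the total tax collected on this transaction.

$26.99

Blazer $248.34: clothing and footwear, $200.00 or more → 10.5% → $26.08
Card game $19.22: toys → 3.5% → $0.67
Spiral notebook $5.15: all other tangible goods → 4.75% → $0.24
Leather boots $169.17: clothing and footwear, under $200.00 → 0% → $0.00
Total tax = $26.08 + $0.67 + $0.24 = $26.99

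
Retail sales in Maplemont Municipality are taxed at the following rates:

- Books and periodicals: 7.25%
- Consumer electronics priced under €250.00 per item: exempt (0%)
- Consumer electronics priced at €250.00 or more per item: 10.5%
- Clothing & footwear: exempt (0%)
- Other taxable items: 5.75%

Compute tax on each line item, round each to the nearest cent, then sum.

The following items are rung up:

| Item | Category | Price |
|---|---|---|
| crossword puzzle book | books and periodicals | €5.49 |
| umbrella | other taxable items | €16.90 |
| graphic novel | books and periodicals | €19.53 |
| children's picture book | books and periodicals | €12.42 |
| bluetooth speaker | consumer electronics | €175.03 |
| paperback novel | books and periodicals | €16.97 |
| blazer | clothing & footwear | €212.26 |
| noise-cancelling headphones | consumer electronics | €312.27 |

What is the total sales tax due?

€37.71

Crossword puzzle book €5.49: books and periodicals → 7.25% → €0.40
Umbrella €16.90: other taxable items → 5.75% → €0.97
Graphic novel €19.53: books and periodicals → 7.25% → €1.42
Children's picture book €12.42: books and periodicals → 7.25% → €0.90
Bluetooth speaker €175.03: consumer electronics, under €250.00 → 0% → €0.00
Paperback novel €16.97: books and periodicals → 7.25% → €1.23
Blazer €212.26: clothing & footwear → 0% → €0.00
Noise-cancelling headphones €312.27: consumer electronics, €250.00 or more → 10.5% → €32.79
Total tax = €0.40 + €0.97 + €1.42 + €0.90 + €1.23 + €32.79 = €37.71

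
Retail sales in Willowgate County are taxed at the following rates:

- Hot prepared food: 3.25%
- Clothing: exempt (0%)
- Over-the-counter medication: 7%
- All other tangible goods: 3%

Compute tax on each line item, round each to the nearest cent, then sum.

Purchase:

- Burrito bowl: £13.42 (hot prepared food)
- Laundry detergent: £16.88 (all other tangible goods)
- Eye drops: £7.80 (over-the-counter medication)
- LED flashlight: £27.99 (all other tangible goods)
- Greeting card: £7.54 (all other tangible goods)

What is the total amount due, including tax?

£76.20

Burrito bowl £13.42: hot prepared food → 3.25% → £0.44
Laundry detergent £16.88: all other tangible goods → 3% → £0.51
Eye drops £7.80: over-the-counter medication → 7% → £0.55
LED flashlight £27.99: all other tangible goods → 3% → £0.84
Greeting card £7.54: all other tangible goods → 3% → £0.23
Subtotal = £73.63; tax = £2.57; total due = £76.20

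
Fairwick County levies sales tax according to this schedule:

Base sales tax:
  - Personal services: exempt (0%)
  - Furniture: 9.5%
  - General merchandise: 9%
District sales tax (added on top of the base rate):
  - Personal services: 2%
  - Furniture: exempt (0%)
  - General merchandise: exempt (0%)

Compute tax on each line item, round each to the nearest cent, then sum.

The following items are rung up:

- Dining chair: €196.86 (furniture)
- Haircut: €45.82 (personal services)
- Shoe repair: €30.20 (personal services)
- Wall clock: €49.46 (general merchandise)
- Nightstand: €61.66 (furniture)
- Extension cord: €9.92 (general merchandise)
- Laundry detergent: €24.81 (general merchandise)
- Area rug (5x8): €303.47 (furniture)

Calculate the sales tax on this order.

Dining chair €196.86: furniture → 9.5% + 0% district = 9.5% → €18.70
Haircut €45.82: personal services → 0% + 2% district = 2% → €0.92
Shoe repair €30.20: personal services → 0% + 2% district = 2% → €0.60
Wall clock €49.46: general merchandise → 9% + 0% district = 9% → €4.45
Nightstand €61.66: furniture → 9.5% + 0% district = 9.5% → €5.86
Extension cord €9.92: general merchandise → 9% + 0% district = 9% → €0.89
Laundry detergent €24.81: general merchandise → 9% + 0% district = 9% → €2.23
Area rug (5x8) €303.47: furniture → 9.5% + 0% district = 9.5% → €28.83
Total tax = €18.70 + €0.92 + €0.60 + €4.45 + €5.86 + €0.89 + €2.23 + €28.83 = €62.48

€62.48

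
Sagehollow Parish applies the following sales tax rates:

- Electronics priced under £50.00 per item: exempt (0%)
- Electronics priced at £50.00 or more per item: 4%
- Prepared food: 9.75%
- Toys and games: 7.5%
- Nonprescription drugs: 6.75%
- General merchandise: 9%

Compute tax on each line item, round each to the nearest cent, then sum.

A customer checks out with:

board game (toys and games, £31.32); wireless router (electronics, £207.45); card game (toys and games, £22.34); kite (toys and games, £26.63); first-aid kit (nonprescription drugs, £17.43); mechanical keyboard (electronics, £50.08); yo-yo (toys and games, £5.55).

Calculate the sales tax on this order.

£17.93

Board game £31.32: toys and games → 7.5% → £2.35
Wireless router £207.45: electronics, £50.00 or more → 4% → £8.30
Card game £22.34: toys and games → 7.5% → £1.68
Kite £26.63: toys and games → 7.5% → £2.00
First-aid kit £17.43: nonprescription drugs → 6.75% → £1.18
Mechanical keyboard £50.08: electronics, £50.00 or more → 4% → £2.00
Yo-yo £5.55: toys and games → 7.5% → £0.42
Total tax = £2.35 + £8.30 + £1.68 + £2.00 + £1.18 + £2.00 + £0.42 = £17.93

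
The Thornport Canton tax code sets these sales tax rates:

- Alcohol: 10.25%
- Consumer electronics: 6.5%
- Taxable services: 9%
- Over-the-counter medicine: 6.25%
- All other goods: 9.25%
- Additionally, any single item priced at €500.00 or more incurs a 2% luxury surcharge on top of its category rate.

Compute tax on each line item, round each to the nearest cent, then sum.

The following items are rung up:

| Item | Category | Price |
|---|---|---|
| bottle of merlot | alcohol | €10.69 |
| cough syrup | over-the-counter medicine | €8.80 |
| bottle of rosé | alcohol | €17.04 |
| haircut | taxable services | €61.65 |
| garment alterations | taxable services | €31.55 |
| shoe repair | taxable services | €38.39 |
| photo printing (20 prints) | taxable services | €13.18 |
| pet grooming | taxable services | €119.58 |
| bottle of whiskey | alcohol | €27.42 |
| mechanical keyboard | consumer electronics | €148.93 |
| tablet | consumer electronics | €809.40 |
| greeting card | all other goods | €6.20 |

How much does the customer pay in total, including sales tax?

€1401.89

Bottle of merlot €10.69: alcohol → 10.25% → €1.10
Cough syrup €8.80: over-the-counter medicine → 6.25% → €0.55
Bottle of rosé €17.04: alcohol → 10.25% → €1.75
Haircut €61.65: taxable services → 9% → €5.55
Garment alterations €31.55: taxable services → 9% → €2.84
Shoe repair €38.39: taxable services → 9% → €3.46
Photo printing (20 prints) €13.18: taxable services → 9% → €1.19
Pet grooming €119.58: taxable services → 9% → €10.76
Bottle of whiskey €27.42: alcohol → 10.25% → €2.81
Mechanical keyboard €148.93: consumer electronics → 6.5% → €9.68
Tablet €809.40: consumer electronics → 6.5% + 2% surcharge = 8.5% → €68.80
Greeting card €6.20: all other goods → 9.25% → €0.57
Subtotal = €1292.83; tax = €109.06; total due = €1401.89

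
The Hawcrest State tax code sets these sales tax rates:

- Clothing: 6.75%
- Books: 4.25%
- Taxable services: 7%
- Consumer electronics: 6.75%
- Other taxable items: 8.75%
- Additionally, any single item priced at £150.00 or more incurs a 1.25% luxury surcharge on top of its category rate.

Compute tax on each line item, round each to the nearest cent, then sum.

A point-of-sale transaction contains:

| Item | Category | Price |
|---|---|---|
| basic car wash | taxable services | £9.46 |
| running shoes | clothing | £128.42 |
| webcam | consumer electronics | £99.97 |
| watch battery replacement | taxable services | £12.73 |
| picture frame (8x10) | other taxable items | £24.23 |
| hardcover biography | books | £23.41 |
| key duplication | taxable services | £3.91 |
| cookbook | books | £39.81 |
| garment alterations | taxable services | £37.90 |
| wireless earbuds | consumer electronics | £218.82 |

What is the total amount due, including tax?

£640.86

Basic car wash £9.46: taxable services → 7% → £0.66
Running shoes £128.42: clothing → 6.75% → £8.67
Webcam £99.97: consumer electronics → 6.75% → £6.75
Watch battery replacement £12.73: taxable services → 7% → £0.89
Picture frame (8x10) £24.23: other taxable items → 8.75% → £2.12
Hardcover biography £23.41: books → 4.25% → £0.99
Key duplication £3.91: taxable services → 7% → £0.27
Cookbook £39.81: books → 4.25% → £1.69
Garment alterations £37.90: taxable services → 7% → £2.65
Wireless earbuds £218.82: consumer electronics → 6.75% + 1.25% surcharge = 8% → £17.51
Subtotal = £598.66; tax = £42.20; total due = £640.86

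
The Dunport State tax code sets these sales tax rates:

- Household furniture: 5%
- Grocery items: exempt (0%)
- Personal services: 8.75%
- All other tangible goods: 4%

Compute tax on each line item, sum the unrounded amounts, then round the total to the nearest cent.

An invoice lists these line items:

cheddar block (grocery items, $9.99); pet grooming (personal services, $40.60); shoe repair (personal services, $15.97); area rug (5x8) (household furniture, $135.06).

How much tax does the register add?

$11.70

Cheddar block $9.99: grocery items → 0% → $0.00
Pet grooming $40.60: personal services → 8.75% → $3.5525
Shoe repair $15.97: personal services → 8.75% → $1.397375
Area rug (5x8) $135.06: household furniture → 5% → $6.753
Unrounded tax sum = $11.702875 → $11.70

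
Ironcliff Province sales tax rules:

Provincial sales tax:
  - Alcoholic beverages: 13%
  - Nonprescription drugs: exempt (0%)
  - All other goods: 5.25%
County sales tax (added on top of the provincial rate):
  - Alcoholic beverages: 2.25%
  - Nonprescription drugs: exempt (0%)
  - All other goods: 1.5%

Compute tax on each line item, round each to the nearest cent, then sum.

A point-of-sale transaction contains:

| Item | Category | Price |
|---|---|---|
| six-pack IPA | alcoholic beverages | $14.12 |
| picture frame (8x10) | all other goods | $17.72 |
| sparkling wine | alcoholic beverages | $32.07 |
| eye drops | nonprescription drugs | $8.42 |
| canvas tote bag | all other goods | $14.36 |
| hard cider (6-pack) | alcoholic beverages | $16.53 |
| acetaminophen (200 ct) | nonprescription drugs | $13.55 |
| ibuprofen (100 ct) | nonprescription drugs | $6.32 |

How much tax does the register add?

$11.73

Six-pack IPA $14.12: alcoholic beverages → 13% + 2.25% county = 15.25% → $2.15
Picture frame (8x10) $17.72: all other goods → 5.25% + 1.5% county = 6.75% → $1.20
Sparkling wine $32.07: alcoholic beverages → 13% + 2.25% county = 15.25% → $4.89
Eye drops $8.42: nonprescription drugs → 0% + 0% county = 0% → $0.00
Canvas tote bag $14.36: all other goods → 5.25% + 1.5% county = 6.75% → $0.97
Hard cider (6-pack) $16.53: alcoholic beverages → 13% + 2.25% county = 15.25% → $2.52
Acetaminophen (200 ct) $13.55: nonprescription drugs → 0% + 0% county = 0% → $0.00
Ibuprofen (100 ct) $6.32: nonprescription drugs → 0% + 0% county = 0% → $0.00
Total tax = $2.15 + $1.20 + $4.89 + $0.97 + $2.52 = $11.73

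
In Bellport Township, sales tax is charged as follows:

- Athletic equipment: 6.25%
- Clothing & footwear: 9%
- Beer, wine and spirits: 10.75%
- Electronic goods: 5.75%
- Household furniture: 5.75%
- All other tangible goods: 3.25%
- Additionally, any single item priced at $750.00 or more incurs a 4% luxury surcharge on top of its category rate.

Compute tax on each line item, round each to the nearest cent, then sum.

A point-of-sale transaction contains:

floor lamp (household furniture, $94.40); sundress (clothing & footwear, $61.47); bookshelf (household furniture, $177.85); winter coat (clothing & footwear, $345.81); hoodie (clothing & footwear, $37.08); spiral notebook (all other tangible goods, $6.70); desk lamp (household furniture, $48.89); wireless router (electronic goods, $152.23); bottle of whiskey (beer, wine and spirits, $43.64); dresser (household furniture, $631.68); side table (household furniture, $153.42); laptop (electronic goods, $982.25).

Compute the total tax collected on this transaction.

Floor lamp $94.40: household furniture → 5.75% → $5.43
Sundress $61.47: clothing & footwear → 9% → $5.53
Bookshelf $177.85: household furniture → 5.75% → $10.23
Winter coat $345.81: clothing & footwear → 9% → $31.12
Hoodie $37.08: clothing & footwear → 9% → $3.34
Spiral notebook $6.70: all other tangible goods → 3.25% → $0.22
Desk lamp $48.89: household furniture → 5.75% → $2.81
Wireless router $152.23: electronic goods → 5.75% → $8.75
Bottle of whiskey $43.64: beer, wine and spirits → 10.75% → $4.69
Dresser $631.68: household furniture → 5.75% → $36.32
Side table $153.42: household furniture → 5.75% → $8.82
Laptop $982.25: electronic goods → 5.75% + 4% surcharge = 9.75% → $95.77
Total tax = $5.43 + $5.53 + $10.23 + $31.12 + $3.34 + $0.22 + $2.81 + $8.75 + $4.69 + $36.32 + $8.82 + $95.77 = $213.03

$213.03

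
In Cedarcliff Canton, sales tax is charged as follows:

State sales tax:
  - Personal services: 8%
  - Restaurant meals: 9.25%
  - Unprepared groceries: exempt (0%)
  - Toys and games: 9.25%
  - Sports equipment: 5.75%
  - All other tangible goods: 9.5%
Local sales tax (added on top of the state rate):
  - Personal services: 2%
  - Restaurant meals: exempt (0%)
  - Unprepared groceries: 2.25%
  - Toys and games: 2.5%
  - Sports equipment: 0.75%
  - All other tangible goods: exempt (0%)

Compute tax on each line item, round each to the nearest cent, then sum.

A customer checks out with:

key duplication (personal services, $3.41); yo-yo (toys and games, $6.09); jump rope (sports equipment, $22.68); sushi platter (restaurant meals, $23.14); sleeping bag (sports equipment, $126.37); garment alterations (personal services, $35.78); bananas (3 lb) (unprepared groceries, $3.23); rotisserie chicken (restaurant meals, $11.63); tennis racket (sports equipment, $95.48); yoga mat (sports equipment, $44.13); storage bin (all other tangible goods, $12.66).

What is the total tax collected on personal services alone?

Key duplication $3.41: personal services → 8% + 2% local = 10% → $0.34
Garment alterations $35.78: personal services → 8% + 2% local = 10% → $3.58
Tax on personal services = $0.34 + $3.58 = $3.92

$3.92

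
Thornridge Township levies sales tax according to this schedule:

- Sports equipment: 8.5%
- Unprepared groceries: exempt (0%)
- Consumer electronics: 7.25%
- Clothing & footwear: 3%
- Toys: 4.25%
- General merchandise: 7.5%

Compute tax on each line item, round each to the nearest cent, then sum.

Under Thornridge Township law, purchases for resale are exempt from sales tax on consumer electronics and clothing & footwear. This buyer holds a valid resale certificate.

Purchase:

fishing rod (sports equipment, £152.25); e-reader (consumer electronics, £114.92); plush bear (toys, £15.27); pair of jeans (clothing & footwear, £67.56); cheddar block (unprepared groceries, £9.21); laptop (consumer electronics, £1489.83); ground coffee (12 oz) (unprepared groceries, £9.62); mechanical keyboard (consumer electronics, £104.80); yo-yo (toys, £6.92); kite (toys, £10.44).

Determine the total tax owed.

Fishing rod £152.25: sports equipment → 8.5% → £12.94
E-reader £114.92: consumer electronics, buyer-exempt → 0% → £0.00
Plush bear £15.27: toys → 4.25% → £0.65
Pair of jeans £67.56: clothing & footwear, buyer-exempt → 0% → £0.00
Cheddar block £9.21: unprepared groceries → 0% → £0.00
Laptop £1489.83: consumer electronics, buyer-exempt → 0% → £0.00
Ground coffee (12 oz) £9.62: unprepared groceries → 0% → £0.00
Mechanical keyboard £104.80: consumer electronics, buyer-exempt → 0% → £0.00
Yo-yo £6.92: toys → 4.25% → £0.29
Kite £10.44: toys → 4.25% → £0.44
Total tax = £12.94 + £0.65 + £0.29 + £0.44 = £14.32

£14.32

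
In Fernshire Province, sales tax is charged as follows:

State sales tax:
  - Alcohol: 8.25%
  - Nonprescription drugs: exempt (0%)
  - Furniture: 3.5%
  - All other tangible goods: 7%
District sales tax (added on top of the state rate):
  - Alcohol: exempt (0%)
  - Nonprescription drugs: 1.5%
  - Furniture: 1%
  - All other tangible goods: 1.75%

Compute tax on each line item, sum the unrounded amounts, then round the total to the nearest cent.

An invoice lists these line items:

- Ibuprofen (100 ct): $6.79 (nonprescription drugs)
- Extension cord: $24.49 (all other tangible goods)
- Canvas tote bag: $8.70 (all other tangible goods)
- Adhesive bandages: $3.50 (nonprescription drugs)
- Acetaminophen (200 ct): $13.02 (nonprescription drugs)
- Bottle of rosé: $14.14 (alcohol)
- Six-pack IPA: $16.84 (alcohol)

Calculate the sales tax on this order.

$5.81

Ibuprofen (100 ct) $6.79: nonprescription drugs → 0% + 1.5% district = 1.5% → $0.10185
Extension cord $24.49: all other tangible goods → 7% + 1.75% district = 8.75% → $2.142875
Canvas tote bag $8.70: all other tangible goods → 7% + 1.75% district = 8.75% → $0.76125
Adhesive bandages $3.50: nonprescription drugs → 0% + 1.5% district = 1.5% → $0.0525
Acetaminophen (200 ct) $13.02: nonprescription drugs → 0% + 1.5% district = 1.5% → $0.1953
Bottle of rosé $14.14: alcohol → 8.25% + 0% district = 8.25% → $1.16655
Six-pack IPA $16.84: alcohol → 8.25% + 0% district = 8.25% → $1.3893
Unrounded tax sum = $5.809625 → $5.81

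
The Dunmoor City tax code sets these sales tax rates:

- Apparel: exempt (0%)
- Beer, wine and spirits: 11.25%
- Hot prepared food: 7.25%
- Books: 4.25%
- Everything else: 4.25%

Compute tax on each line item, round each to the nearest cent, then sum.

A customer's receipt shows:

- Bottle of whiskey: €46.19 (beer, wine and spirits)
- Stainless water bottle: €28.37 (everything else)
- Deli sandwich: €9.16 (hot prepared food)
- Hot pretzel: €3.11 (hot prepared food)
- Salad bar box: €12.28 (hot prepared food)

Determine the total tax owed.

€8.19

Bottle of whiskey €46.19: beer, wine and spirits → 11.25% → €5.20
Stainless water bottle €28.37: everything else → 4.25% → €1.21
Deli sandwich €9.16: hot prepared food → 7.25% → €0.66
Hot pretzel €3.11: hot prepared food → 7.25% → €0.23
Salad bar box €12.28: hot prepared food → 7.25% → €0.89
Total tax = €5.20 + €1.21 + €0.66 + €0.23 + €0.89 = €8.19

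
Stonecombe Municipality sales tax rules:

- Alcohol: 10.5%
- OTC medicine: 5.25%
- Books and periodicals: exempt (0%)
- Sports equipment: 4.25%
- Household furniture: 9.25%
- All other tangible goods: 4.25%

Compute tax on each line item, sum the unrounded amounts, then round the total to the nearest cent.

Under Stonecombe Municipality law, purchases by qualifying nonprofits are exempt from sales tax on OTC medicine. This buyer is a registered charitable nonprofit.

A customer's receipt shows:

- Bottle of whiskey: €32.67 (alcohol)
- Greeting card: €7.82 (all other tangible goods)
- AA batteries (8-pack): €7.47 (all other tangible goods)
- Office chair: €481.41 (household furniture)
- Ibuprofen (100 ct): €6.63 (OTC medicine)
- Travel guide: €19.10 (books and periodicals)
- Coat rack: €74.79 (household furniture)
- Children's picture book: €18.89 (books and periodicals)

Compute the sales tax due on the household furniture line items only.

Office chair €481.41: household furniture → 9.25% → €44.530425
Coat rack €74.79: household furniture → 9.25% → €6.918075
Tax on household furniture: unrounded sum = €51.4485 → €51.45

€51.45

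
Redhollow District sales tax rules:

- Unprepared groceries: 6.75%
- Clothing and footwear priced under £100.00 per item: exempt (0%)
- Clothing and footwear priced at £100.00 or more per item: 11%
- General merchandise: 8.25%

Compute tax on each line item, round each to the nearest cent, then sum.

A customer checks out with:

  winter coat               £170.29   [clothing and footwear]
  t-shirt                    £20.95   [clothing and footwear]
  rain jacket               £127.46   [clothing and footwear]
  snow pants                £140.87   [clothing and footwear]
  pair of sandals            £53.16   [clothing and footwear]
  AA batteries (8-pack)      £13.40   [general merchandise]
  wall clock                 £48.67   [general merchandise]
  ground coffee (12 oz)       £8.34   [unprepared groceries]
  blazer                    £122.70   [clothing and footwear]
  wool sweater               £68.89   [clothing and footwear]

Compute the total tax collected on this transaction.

£67.44

Winter coat £170.29: clothing and footwear, £100.00 or more → 11% → £18.73
T-shirt £20.95: clothing and footwear, under £100.00 → 0% → £0.00
Rain jacket £127.46: clothing and footwear, £100.00 or more → 11% → £14.02
Snow pants £140.87: clothing and footwear, £100.00 or more → 11% → £15.50
Pair of sandals £53.16: clothing and footwear, under £100.00 → 0% → £0.00
AA batteries (8-pack) £13.40: general merchandise → 8.25% → £1.11
Wall clock £48.67: general merchandise → 8.25% → £4.02
Ground coffee (12 oz) £8.34: unprepared groceries → 6.75% → £0.56
Blazer £122.70: clothing and footwear, £100.00 or more → 11% → £13.50
Wool sweater £68.89: clothing and footwear, under £100.00 → 0% → £0.00
Total tax = £18.73 + £14.02 + £15.50 + £1.11 + £4.02 + £0.56 + £13.50 = £67.44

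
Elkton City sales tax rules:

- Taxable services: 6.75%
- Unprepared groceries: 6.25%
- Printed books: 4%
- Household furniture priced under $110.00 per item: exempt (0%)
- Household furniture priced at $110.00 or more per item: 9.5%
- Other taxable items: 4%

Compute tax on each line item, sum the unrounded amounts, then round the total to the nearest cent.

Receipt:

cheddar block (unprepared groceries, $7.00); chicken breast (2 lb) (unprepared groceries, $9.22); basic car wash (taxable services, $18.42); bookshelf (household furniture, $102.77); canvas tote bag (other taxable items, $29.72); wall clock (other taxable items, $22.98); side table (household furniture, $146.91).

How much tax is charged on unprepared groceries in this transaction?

$1.01

Cheddar block $7.00: unprepared groceries → 6.25% → $0.4375
Chicken breast (2 lb) $9.22: unprepared groceries → 6.25% → $0.57625
Tax on unprepared groceries: unrounded sum = $1.01375 → $1.01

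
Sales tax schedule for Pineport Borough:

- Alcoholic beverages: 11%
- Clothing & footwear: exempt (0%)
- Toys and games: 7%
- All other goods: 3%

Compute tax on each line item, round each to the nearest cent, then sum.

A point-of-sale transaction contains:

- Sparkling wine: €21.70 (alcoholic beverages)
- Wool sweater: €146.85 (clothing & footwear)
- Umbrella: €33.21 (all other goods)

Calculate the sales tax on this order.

€3.39

Sparkling wine €21.70: alcoholic beverages → 11% → €2.39
Wool sweater €146.85: clothing & footwear → 0% → €0.00
Umbrella €33.21: all other goods → 3% → €1.00
Total tax = €2.39 + €1.00 = €3.39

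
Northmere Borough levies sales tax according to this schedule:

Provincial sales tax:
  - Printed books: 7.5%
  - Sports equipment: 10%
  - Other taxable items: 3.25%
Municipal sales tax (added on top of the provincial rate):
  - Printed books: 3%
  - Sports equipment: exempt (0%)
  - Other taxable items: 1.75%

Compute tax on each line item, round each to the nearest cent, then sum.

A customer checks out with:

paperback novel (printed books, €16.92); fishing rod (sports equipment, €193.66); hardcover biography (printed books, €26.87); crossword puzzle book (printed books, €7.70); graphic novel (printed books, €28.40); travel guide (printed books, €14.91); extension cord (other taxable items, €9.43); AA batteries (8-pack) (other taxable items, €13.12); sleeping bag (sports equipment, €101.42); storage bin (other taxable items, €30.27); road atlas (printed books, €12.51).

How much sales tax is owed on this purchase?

Paperback novel €16.92: printed books → 7.5% + 3% municipal = 10.5% → €1.78
Fishing rod €193.66: sports equipment → 10% + 0% municipal = 10% → €19.37
Hardcover biography €26.87: printed books → 7.5% + 3% municipal = 10.5% → €2.82
Crossword puzzle book €7.70: printed books → 7.5% + 3% municipal = 10.5% → €0.81
Graphic novel €28.40: printed books → 7.5% + 3% municipal = 10.5% → €2.98
Travel guide €14.91: printed books → 7.5% + 3% municipal = 10.5% → €1.57
Extension cord €9.43: other taxable items → 3.25% + 1.75% municipal = 5% → €0.47
AA batteries (8-pack) €13.12: other taxable items → 3.25% + 1.75% municipal = 5% → €0.66
Sleeping bag €101.42: sports equipment → 10% + 0% municipal = 10% → €10.14
Storage bin €30.27: other taxable items → 3.25% + 1.75% municipal = 5% → €1.51
Road atlas €12.51: printed books → 7.5% + 3% municipal = 10.5% → €1.31
Total tax = €1.78 + €19.37 + €2.82 + €0.81 + €2.98 + €1.57 + €0.47 + €0.66 + €10.14 + €1.51 + €1.31 = €43.42

€43.42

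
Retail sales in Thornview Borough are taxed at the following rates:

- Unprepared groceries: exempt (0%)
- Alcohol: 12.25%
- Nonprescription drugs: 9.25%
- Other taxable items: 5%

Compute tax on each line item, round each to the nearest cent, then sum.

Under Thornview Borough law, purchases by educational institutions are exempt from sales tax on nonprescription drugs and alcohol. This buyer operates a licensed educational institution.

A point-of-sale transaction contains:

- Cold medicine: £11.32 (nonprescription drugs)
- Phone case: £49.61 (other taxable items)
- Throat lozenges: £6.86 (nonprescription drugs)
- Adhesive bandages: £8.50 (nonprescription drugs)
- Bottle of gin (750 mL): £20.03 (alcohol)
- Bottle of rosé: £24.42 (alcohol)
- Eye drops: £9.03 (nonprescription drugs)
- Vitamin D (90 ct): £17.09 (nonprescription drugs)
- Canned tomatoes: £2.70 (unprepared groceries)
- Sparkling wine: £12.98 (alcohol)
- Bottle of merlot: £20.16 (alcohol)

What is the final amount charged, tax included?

£185.18

Cold medicine £11.32: nonprescription drugs, buyer-exempt → 0% → £0.00
Phone case £49.61: other taxable items → 5% → £2.48
Throat lozenges £6.86: nonprescription drugs, buyer-exempt → 0% → £0.00
Adhesive bandages £8.50: nonprescription drugs, buyer-exempt → 0% → £0.00
Bottle of gin (750 mL) £20.03: alcohol, buyer-exempt → 0% → £0.00
Bottle of rosé £24.42: alcohol, buyer-exempt → 0% → £0.00
Eye drops £9.03: nonprescription drugs, buyer-exempt → 0% → £0.00
Vitamin D (90 ct) £17.09: nonprescription drugs, buyer-exempt → 0% → £0.00
Canned tomatoes £2.70: unprepared groceries → 0% → £0.00
Sparkling wine £12.98: alcohol, buyer-exempt → 0% → £0.00
Bottle of merlot £20.16: alcohol, buyer-exempt → 0% → £0.00
Subtotal = £182.70; tax = £2.48; total due = £185.18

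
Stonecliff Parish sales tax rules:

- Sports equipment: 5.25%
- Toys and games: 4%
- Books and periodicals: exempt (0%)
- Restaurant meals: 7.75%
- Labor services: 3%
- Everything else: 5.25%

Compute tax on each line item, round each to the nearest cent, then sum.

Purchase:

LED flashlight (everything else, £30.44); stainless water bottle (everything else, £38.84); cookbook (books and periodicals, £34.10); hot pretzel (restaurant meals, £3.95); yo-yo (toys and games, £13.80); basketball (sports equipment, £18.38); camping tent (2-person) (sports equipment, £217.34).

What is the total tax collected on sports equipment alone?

£12.37

Basketball £18.38: sports equipment → 5.25% → £0.96
Camping tent (2-person) £217.34: sports equipment → 5.25% → £11.41
Tax on sports equipment = £0.96 + £11.41 = £12.37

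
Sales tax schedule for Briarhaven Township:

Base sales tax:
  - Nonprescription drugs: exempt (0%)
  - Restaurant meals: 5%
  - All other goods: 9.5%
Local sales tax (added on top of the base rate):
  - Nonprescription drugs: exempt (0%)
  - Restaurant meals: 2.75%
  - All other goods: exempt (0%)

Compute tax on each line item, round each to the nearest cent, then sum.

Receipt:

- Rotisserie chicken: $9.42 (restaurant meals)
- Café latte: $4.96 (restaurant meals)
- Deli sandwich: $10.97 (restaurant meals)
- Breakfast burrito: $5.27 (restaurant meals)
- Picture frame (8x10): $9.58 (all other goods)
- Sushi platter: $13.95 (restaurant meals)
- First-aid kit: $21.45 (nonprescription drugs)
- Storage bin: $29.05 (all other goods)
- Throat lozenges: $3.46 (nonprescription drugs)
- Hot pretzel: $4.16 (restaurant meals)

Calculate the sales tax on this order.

Rotisserie chicken $9.42: restaurant meals → 5% + 2.75% local = 7.75% → $0.73
Café latte $4.96: restaurant meals → 5% + 2.75% local = 7.75% → $0.38
Deli sandwich $10.97: restaurant meals → 5% + 2.75% local = 7.75% → $0.85
Breakfast burrito $5.27: restaurant meals → 5% + 2.75% local = 7.75% → $0.41
Picture frame (8x10) $9.58: all other goods → 9.5% + 0% local = 9.5% → $0.91
Sushi platter $13.95: restaurant meals → 5% + 2.75% local = 7.75% → $1.08
First-aid kit $21.45: nonprescription drugs → 0% + 0% local = 0% → $0.00
Storage bin $29.05: all other goods → 9.5% + 0% local = 9.5% → $2.76
Throat lozenges $3.46: nonprescription drugs → 0% + 0% local = 0% → $0.00
Hot pretzel $4.16: restaurant meals → 5% + 2.75% local = 7.75% → $0.32
Total tax = $0.73 + $0.38 + $0.85 + $0.41 + $0.91 + $1.08 + $2.76 + $0.32 = $7.44

$7.44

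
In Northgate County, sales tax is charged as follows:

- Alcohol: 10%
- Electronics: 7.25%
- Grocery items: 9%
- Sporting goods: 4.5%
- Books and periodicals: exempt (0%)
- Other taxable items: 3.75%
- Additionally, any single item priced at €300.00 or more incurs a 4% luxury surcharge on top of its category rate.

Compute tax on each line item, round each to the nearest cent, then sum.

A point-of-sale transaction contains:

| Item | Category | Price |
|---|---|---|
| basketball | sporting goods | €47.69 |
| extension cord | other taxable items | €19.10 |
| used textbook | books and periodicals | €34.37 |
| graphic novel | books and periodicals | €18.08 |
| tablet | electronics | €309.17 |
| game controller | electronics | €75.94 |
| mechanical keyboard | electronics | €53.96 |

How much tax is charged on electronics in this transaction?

Tablet €309.17: electronics → 7.25% + 4% surcharge = 11.25% → €34.78
Game controller €75.94: electronics → 7.25% → €5.51
Mechanical keyboard €53.96: electronics → 7.25% → €3.91
Tax on electronics = €34.78 + €5.51 + €3.91 = €44.20

€44.20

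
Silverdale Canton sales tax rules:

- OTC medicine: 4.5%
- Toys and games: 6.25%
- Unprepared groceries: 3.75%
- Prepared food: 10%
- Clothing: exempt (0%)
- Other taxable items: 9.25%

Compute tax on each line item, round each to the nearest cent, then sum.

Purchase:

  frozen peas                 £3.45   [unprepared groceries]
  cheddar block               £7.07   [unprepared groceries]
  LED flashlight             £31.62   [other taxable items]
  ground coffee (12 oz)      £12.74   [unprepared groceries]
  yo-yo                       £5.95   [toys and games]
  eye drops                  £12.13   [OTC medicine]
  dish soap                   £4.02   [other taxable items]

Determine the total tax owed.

£5.09

Frozen peas £3.45: unprepared groceries → 3.75% → £0.13
Cheddar block £7.07: unprepared groceries → 3.75% → £0.27
LED flashlight £31.62: other taxable items → 9.25% → £2.92
Ground coffee (12 oz) £12.74: unprepared groceries → 3.75% → £0.48
Yo-yo £5.95: toys and games → 6.25% → £0.37
Eye drops £12.13: OTC medicine → 4.5% → £0.55
Dish soap £4.02: other taxable items → 9.25% → £0.37
Total tax = £0.13 + £0.27 + £2.92 + £0.48 + £0.37 + £0.55 + £0.37 = £5.09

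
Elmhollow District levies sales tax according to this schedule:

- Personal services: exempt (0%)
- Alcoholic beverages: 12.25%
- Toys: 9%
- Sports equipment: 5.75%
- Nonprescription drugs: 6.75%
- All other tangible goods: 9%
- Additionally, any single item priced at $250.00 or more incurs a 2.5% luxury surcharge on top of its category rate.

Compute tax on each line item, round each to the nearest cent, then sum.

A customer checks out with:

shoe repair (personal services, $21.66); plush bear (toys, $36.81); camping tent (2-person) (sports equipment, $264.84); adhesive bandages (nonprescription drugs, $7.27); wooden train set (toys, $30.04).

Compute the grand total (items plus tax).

Shoe repair $21.66: personal services → 0% → $0.00
Plush bear $36.81: toys → 9% → $3.31
Camping tent (2-person) $264.84: sports equipment → 5.75% + 2.5% surcharge = 8.25% → $21.85
Adhesive bandages $7.27: nonprescription drugs → 6.75% → $0.49
Wooden train set $30.04: toys → 9% → $2.70
Subtotal = $360.62; tax = $28.35; total due = $388.97

$388.97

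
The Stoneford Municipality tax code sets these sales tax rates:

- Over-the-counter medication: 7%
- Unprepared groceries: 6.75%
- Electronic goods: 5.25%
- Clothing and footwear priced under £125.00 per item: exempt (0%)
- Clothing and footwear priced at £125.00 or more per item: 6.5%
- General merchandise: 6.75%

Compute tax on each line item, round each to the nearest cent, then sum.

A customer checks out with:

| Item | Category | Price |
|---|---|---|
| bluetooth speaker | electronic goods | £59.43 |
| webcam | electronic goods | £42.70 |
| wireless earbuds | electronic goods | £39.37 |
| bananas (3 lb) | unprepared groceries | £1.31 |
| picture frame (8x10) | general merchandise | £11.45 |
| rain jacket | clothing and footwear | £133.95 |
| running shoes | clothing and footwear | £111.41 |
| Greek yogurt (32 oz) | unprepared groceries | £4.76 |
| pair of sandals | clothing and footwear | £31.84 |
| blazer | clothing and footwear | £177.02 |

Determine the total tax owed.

£28.83

Bluetooth speaker £59.43: electronic goods → 5.25% → £3.12
Webcam £42.70: electronic goods → 5.25% → £2.24
Wireless earbuds £39.37: electronic goods → 5.25% → £2.07
Bananas (3 lb) £1.31: unprepared groceries → 6.75% → £0.09
Picture frame (8x10) £11.45: general merchandise → 6.75% → £0.77
Rain jacket £133.95: clothing and footwear, £125.00 or more → 6.5% → £8.71
Running shoes £111.41: clothing and footwear, under £125.00 → 0% → £0.00
Greek yogurt (32 oz) £4.76: unprepared groceries → 6.75% → £0.32
Pair of sandals £31.84: clothing and footwear, under £125.00 → 0% → £0.00
Blazer £177.02: clothing and footwear, £125.00 or more → 6.5% → £11.51
Total tax = £3.12 + £2.24 + £2.07 + £0.09 + £0.77 + £8.71 + £0.32 + £11.51 = £28.83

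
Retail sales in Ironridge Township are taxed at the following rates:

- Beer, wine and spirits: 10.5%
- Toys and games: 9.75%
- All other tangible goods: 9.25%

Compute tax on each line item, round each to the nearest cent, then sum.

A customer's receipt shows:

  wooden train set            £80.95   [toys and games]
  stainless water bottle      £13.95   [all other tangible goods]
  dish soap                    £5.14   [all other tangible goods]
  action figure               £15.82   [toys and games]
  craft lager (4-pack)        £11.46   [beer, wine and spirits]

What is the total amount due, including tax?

£139.72

Wooden train set £80.95: toys and games → 9.75% → £7.89
Stainless water bottle £13.95: all other tangible goods → 9.25% → £1.29
Dish soap £5.14: all other tangible goods → 9.25% → £0.48
Action figure £15.82: toys and games → 9.75% → £1.54
Craft lager (4-pack) £11.46: beer, wine and spirits → 10.5% → £1.20
Subtotal = £127.32; tax = £12.40; total due = £139.72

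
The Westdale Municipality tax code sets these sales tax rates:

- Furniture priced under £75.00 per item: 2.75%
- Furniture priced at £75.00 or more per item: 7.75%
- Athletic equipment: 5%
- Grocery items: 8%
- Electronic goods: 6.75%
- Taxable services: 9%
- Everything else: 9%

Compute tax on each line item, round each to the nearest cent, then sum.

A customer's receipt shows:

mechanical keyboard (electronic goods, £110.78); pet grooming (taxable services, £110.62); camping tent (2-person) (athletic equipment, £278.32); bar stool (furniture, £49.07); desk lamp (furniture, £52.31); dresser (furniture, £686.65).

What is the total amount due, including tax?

Mechanical keyboard £110.78: electronic goods → 6.75% → £7.48
Pet grooming £110.62: taxable services → 9% → £9.96
Camping tent (2-person) £278.32: athletic equipment → 5% → £13.92
Bar stool £49.07: furniture, under £75.00 → 2.75% → £1.35
Desk lamp £52.31: furniture, under £75.00 → 2.75% → £1.44
Dresser £686.65: furniture, £75.00 or more → 7.75% → £53.22
Subtotal = £1287.75; tax = £87.37; total due = £1375.12

£1375.12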